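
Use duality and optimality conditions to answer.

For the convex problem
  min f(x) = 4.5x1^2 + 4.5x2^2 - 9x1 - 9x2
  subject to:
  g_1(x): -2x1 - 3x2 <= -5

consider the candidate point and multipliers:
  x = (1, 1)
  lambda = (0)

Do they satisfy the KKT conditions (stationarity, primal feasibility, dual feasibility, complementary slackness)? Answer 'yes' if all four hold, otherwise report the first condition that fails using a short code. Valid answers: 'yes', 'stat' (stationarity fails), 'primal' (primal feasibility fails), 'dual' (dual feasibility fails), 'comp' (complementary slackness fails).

Gradient of f: grad f(x) = Q x + c = (0, 0)
Constraint values g_i(x) = a_i^T x - b_i:
  g_1((1, 1)) = 0
Stationarity residual: grad f(x) + sum_i lambda_i a_i = (0, 0)
  -> stationarity OK
Primal feasibility (all g_i <= 0): OK
Dual feasibility (all lambda_i >= 0): OK
Complementary slackness (lambda_i * g_i(x) = 0 for all i): OK

Verdict: yes, KKT holds.

yes


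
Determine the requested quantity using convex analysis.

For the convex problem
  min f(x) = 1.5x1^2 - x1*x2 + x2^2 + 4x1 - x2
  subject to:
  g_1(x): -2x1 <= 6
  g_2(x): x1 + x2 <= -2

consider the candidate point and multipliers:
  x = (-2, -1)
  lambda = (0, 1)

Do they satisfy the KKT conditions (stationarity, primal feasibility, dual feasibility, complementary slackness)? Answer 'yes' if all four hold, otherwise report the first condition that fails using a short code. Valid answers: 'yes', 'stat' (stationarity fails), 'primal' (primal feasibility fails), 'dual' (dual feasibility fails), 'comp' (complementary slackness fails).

Gradient of f: grad f(x) = Q x + c = (-1, -1)
Constraint values g_i(x) = a_i^T x - b_i:
  g_1((-2, -1)) = -2
  g_2((-2, -1)) = -1
Stationarity residual: grad f(x) + sum_i lambda_i a_i = (0, 0)
  -> stationarity OK
Primal feasibility (all g_i <= 0): OK
Dual feasibility (all lambda_i >= 0): OK
Complementary slackness (lambda_i * g_i(x) = 0 for all i): FAILS

Verdict: the first failing condition is complementary_slackness -> comp.

comp


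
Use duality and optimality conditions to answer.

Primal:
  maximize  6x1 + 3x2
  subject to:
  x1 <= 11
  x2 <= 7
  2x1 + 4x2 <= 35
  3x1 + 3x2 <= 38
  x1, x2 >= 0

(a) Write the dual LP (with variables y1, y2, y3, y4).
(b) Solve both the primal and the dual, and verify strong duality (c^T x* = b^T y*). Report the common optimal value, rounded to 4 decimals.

The standard primal-dual pair for 'max c^T x s.t. A x <= b, x >= 0' is:
  Dual:  min b^T y  s.t.  A^T y >= c,  y >= 0.

So the dual LP is:
  minimize  11y1 + 7y2 + 35y3 + 38y4
  subject to:
    y1 + 2y3 + 3y4 >= 6
    y2 + 4y3 + 3y4 >= 3
    y1, y2, y3, y4 >= 0

Solving the primal: x* = (11, 1.6667).
  primal value c^T x* = 71.
Solving the dual: y* = (3, 0, 0, 1).
  dual value b^T y* = 71.
Strong duality: c^T x* = b^T y*. Confirmed.

71


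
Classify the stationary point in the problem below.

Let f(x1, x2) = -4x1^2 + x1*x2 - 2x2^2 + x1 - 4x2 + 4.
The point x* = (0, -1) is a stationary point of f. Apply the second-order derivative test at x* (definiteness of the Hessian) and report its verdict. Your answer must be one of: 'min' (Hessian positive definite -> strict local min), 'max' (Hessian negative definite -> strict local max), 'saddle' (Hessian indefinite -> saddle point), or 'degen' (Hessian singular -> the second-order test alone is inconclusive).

Compute the Hessian H = grad^2 f:
  H = [[-8, 1], [1, -4]]
Verify stationarity: grad f(x*) = H x* + g = (0, 0).
Eigenvalues of H: -8.2361, -3.7639.
Both eigenvalues < 0, so H is negative definite -> x* is a strict local max.

max


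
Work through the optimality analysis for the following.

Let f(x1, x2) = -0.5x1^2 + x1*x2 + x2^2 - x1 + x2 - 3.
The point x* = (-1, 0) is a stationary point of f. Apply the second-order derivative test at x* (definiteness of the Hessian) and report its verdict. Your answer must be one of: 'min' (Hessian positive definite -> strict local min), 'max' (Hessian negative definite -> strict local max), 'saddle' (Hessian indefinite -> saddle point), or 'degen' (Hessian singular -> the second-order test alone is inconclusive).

Compute the Hessian H = grad^2 f:
  H = [[-1, 1], [1, 2]]
Verify stationarity: grad f(x*) = H x* + g = (0, 0).
Eigenvalues of H: -1.3028, 2.3028.
Eigenvalues have mixed signs, so H is indefinite -> x* is a saddle point.

saddle


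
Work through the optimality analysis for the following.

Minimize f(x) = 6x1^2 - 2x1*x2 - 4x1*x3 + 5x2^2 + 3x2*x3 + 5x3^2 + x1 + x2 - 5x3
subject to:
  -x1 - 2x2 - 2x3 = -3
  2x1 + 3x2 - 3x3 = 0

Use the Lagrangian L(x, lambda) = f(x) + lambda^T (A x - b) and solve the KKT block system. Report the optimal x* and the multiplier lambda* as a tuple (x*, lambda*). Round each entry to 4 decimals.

Form the Lagrangian:
  L(x, lambda) = (1/2) x^T Q x + c^T x + lambda^T (A x - b)
Stationarity (grad_x L = 0): Q x + c + A^T lambda = 0.
Primal feasibility: A x = b.

This gives the KKT block system:
  [ Q   A^T ] [ x     ]   [-c ]
  [ A    0  ] [ lambda ] = [ b ]

Solving the linear system:
  x*      = (0.5565, 0.4254, 0.7964)
  lambda* = (2.136, -0.7527)
  f(x*)   = 1.704

x* = (0.5565, 0.4254, 0.7964), lambda* = (2.136, -0.7527)


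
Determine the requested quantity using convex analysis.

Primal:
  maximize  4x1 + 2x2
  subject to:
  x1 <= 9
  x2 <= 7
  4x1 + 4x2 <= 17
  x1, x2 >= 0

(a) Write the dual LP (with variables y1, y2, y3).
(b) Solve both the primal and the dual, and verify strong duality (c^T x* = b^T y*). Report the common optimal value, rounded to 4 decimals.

The standard primal-dual pair for 'max c^T x s.t. A x <= b, x >= 0' is:
  Dual:  min b^T y  s.t.  A^T y >= c,  y >= 0.

So the dual LP is:
  minimize  9y1 + 7y2 + 17y3
  subject to:
    y1 + 4y3 >= 4
    y2 + 4y3 >= 2
    y1, y2, y3 >= 0

Solving the primal: x* = (4.25, 0).
  primal value c^T x* = 17.
Solving the dual: y* = (0, 0, 1).
  dual value b^T y* = 17.
Strong duality: c^T x* = b^T y*. Confirmed.

17


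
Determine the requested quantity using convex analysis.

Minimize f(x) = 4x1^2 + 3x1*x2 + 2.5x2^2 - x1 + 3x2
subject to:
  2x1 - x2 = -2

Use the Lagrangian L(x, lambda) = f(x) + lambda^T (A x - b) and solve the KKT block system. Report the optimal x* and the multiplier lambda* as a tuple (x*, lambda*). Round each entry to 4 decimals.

Form the Lagrangian:
  L(x, lambda) = (1/2) x^T Q x + c^T x + lambda^T (A x - b)
Stationarity (grad_x L = 0): Q x + c + A^T lambda = 0.
Primal feasibility: A x = b.

This gives the KKT block system:
  [ Q   A^T ] [ x     ]   [-c ]
  [ A    0  ] [ lambda ] = [ b ]

Solving the linear system:
  x*      = (-0.775, 0.45)
  lambda* = (2.925)
  f(x*)   = 3.9875

x* = (-0.775, 0.45), lambda* = (2.925)


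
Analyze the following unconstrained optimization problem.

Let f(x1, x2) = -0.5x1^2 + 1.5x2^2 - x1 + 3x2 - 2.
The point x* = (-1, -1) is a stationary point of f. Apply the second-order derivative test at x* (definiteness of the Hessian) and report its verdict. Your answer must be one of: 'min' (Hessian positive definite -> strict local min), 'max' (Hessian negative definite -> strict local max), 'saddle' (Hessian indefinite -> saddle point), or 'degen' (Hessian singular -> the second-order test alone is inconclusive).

Compute the Hessian H = grad^2 f:
  H = [[-1, 0], [0, 3]]
Verify stationarity: grad f(x*) = H x* + g = (0, 0).
Eigenvalues of H: -1, 3.
Eigenvalues have mixed signs, so H is indefinite -> x* is a saddle point.

saddle


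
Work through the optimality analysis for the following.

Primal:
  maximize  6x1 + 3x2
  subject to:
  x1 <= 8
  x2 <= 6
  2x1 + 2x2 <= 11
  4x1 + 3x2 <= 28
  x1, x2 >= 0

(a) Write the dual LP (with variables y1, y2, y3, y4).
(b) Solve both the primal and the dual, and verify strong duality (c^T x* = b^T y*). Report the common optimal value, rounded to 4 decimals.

The standard primal-dual pair for 'max c^T x s.t. A x <= b, x >= 0' is:
  Dual:  min b^T y  s.t.  A^T y >= c,  y >= 0.

So the dual LP is:
  minimize  8y1 + 6y2 + 11y3 + 28y4
  subject to:
    y1 + 2y3 + 4y4 >= 6
    y2 + 2y3 + 3y4 >= 3
    y1, y2, y3, y4 >= 0

Solving the primal: x* = (5.5, 0).
  primal value c^T x* = 33.
Solving the dual: y* = (0, 0, 3, 0).
  dual value b^T y* = 33.
Strong duality: c^T x* = b^T y*. Confirmed.

33


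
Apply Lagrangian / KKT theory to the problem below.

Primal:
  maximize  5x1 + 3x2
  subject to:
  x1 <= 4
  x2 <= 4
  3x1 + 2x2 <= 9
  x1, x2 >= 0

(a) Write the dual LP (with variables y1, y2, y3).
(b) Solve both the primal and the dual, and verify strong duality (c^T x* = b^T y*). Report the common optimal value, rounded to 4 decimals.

The standard primal-dual pair for 'max c^T x s.t. A x <= b, x >= 0' is:
  Dual:  min b^T y  s.t.  A^T y >= c,  y >= 0.

So the dual LP is:
  minimize  4y1 + 4y2 + 9y3
  subject to:
    y1 + 3y3 >= 5
    y2 + 2y3 >= 3
    y1, y2, y3 >= 0

Solving the primal: x* = (3, 0).
  primal value c^T x* = 15.
Solving the dual: y* = (0, 0, 1.6667).
  dual value b^T y* = 15.
Strong duality: c^T x* = b^T y*. Confirmed.

15


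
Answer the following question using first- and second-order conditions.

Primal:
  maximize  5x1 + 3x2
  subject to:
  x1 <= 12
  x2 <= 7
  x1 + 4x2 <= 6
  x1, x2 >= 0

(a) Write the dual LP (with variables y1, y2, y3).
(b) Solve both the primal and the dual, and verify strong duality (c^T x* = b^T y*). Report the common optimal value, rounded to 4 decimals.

The standard primal-dual pair for 'max c^T x s.t. A x <= b, x >= 0' is:
  Dual:  min b^T y  s.t.  A^T y >= c,  y >= 0.

So the dual LP is:
  minimize  12y1 + 7y2 + 6y3
  subject to:
    y1 + y3 >= 5
    y2 + 4y3 >= 3
    y1, y2, y3 >= 0

Solving the primal: x* = (6, 0).
  primal value c^T x* = 30.
Solving the dual: y* = (0, 0, 5).
  dual value b^T y* = 30.
Strong duality: c^T x* = b^T y*. Confirmed.

30


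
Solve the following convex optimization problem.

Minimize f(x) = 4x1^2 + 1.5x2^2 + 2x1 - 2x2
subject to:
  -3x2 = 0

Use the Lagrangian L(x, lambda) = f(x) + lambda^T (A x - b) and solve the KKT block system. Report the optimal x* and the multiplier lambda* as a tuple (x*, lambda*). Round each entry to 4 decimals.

Form the Lagrangian:
  L(x, lambda) = (1/2) x^T Q x + c^T x + lambda^T (A x - b)
Stationarity (grad_x L = 0): Q x + c + A^T lambda = 0.
Primal feasibility: A x = b.

This gives the KKT block system:
  [ Q   A^T ] [ x     ]   [-c ]
  [ A    0  ] [ lambda ] = [ b ]

Solving the linear system:
  x*      = (-0.25, 0)
  lambda* = (-0.6667)
  f(x*)   = -0.25

x* = (-0.25, 0), lambda* = (-0.6667)


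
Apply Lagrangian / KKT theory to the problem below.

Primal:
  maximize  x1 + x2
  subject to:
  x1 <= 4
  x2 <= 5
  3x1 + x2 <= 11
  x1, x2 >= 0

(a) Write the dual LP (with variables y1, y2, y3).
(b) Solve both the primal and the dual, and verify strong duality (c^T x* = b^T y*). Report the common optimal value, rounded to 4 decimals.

The standard primal-dual pair for 'max c^T x s.t. A x <= b, x >= 0' is:
  Dual:  min b^T y  s.t.  A^T y >= c,  y >= 0.

So the dual LP is:
  minimize  4y1 + 5y2 + 11y3
  subject to:
    y1 + 3y3 >= 1
    y2 + y3 >= 1
    y1, y2, y3 >= 0

Solving the primal: x* = (2, 5).
  primal value c^T x* = 7.
Solving the dual: y* = (0, 0.6667, 0.3333).
  dual value b^T y* = 7.
Strong duality: c^T x* = b^T y*. Confirmed.

7


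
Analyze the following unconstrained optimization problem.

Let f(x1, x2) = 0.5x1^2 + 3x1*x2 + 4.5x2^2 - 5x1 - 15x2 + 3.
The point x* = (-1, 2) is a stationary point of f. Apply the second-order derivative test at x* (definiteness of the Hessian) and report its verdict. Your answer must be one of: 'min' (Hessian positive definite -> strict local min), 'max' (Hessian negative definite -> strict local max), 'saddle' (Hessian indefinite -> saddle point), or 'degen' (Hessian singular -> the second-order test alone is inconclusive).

Compute the Hessian H = grad^2 f:
  H = [[1, 3], [3, 9]]
Verify stationarity: grad f(x*) = H x* + g = (0, 0).
Eigenvalues of H: 0, 10.
H has a zero eigenvalue (singular; positive semidefinite but not definite), so H is neither positive definite, negative definite, nor indefinite. The second-order test alone is inconclusive -> degen.
(Indeed, f is constant along the null direction of H through x*, so x* is not a strict local extremum.)

degen


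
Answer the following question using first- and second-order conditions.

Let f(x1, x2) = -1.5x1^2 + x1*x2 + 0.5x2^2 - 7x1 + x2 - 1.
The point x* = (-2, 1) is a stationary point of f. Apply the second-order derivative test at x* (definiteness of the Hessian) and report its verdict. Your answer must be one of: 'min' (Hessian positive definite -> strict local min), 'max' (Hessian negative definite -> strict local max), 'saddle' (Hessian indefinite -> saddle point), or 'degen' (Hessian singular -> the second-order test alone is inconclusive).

Compute the Hessian H = grad^2 f:
  H = [[-3, 1], [1, 1]]
Verify stationarity: grad f(x*) = H x* + g = (0, 0).
Eigenvalues of H: -3.2361, 1.2361.
Eigenvalues have mixed signs, so H is indefinite -> x* is a saddle point.

saddle


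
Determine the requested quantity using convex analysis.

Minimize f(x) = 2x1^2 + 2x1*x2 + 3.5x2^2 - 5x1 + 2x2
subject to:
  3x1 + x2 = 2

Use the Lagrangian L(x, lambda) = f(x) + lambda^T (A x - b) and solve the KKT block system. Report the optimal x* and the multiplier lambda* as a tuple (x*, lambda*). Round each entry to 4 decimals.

Form the Lagrangian:
  L(x, lambda) = (1/2) x^T Q x + c^T x + lambda^T (A x - b)
Stationarity (grad_x L = 0): Q x + c + A^T lambda = 0.
Primal feasibility: A x = b.

This gives the KKT block system:
  [ Q   A^T ] [ x     ]   [-c ]
  [ A    0  ] [ lambda ] = [ b ]

Solving the linear system:
  x*      = (0.8909, -0.6727)
  lambda* = (0.9273)
  f(x*)   = -3.8273

x* = (0.8909, -0.6727), lambda* = (0.9273)


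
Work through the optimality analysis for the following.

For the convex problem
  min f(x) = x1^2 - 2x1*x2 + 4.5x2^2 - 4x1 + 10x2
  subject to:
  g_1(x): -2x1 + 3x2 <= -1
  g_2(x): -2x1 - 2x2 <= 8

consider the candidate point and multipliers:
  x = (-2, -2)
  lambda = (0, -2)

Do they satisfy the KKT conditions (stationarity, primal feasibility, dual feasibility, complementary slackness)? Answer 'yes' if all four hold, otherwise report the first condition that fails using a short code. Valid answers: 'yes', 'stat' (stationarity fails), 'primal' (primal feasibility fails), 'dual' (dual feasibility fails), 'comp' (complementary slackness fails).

Gradient of f: grad f(x) = Q x + c = (-4, -4)
Constraint values g_i(x) = a_i^T x - b_i:
  g_1((-2, -2)) = -1
  g_2((-2, -2)) = 0
Stationarity residual: grad f(x) + sum_i lambda_i a_i = (0, 0)
  -> stationarity OK
Primal feasibility (all g_i <= 0): OK
Dual feasibility (all lambda_i >= 0): FAILS
Complementary slackness (lambda_i * g_i(x) = 0 for all i): OK

Verdict: the first failing condition is dual_feasibility -> dual.

dual


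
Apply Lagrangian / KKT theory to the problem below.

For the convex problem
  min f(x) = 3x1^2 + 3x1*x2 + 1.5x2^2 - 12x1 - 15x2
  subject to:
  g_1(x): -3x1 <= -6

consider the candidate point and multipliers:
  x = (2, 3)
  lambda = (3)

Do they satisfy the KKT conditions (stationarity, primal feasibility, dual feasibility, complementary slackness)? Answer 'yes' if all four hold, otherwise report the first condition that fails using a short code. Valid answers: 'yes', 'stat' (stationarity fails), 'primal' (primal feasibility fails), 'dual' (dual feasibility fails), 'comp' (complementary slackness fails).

Gradient of f: grad f(x) = Q x + c = (9, 0)
Constraint values g_i(x) = a_i^T x - b_i:
  g_1((2, 3)) = 0
Stationarity residual: grad f(x) + sum_i lambda_i a_i = (0, 0)
  -> stationarity OK
Primal feasibility (all g_i <= 0): OK
Dual feasibility (all lambda_i >= 0): OK
Complementary slackness (lambda_i * g_i(x) = 0 for all i): OK

Verdict: yes, KKT holds.

yes


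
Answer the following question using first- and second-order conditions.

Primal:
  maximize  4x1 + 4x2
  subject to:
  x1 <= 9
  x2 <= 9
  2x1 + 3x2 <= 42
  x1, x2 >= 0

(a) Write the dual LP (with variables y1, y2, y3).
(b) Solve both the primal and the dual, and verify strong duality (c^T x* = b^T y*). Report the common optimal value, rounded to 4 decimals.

The standard primal-dual pair for 'max c^T x s.t. A x <= b, x >= 0' is:
  Dual:  min b^T y  s.t.  A^T y >= c,  y >= 0.

So the dual LP is:
  minimize  9y1 + 9y2 + 42y3
  subject to:
    y1 + 2y3 >= 4
    y2 + 3y3 >= 4
    y1, y2, y3 >= 0

Solving the primal: x* = (9, 8).
  primal value c^T x* = 68.
Solving the dual: y* = (1.3333, 0, 1.3333).
  dual value b^T y* = 68.
Strong duality: c^T x* = b^T y*. Confirmed.

68


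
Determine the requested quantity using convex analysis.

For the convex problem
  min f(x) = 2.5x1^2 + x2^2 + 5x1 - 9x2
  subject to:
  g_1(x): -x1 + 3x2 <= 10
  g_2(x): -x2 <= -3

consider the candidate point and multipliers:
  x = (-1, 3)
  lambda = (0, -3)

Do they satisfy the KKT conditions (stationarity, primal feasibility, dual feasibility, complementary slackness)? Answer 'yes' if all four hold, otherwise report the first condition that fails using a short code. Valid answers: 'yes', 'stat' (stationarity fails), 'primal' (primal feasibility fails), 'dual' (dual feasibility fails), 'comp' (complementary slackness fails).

Gradient of f: grad f(x) = Q x + c = (0, -3)
Constraint values g_i(x) = a_i^T x - b_i:
  g_1((-1, 3)) = 0
  g_2((-1, 3)) = 0
Stationarity residual: grad f(x) + sum_i lambda_i a_i = (0, 0)
  -> stationarity OK
Primal feasibility (all g_i <= 0): OK
Dual feasibility (all lambda_i >= 0): FAILS
Complementary slackness (lambda_i * g_i(x) = 0 for all i): OK

Verdict: the first failing condition is dual_feasibility -> dual.

dual


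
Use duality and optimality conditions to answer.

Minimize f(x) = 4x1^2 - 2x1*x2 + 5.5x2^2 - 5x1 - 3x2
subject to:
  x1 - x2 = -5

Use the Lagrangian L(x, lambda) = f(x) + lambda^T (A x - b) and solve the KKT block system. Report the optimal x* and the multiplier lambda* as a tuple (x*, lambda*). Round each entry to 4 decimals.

Form the Lagrangian:
  L(x, lambda) = (1/2) x^T Q x + c^T x + lambda^T (A x - b)
Stationarity (grad_x L = 0): Q x + c + A^T lambda = 0.
Primal feasibility: A x = b.

This gives the KKT block system:
  [ Q   A^T ] [ x     ]   [-c ]
  [ A    0  ] [ lambda ] = [ b ]

Solving the linear system:
  x*      = (-2.4667, 2.5333)
  lambda* = (29.8)
  f(x*)   = 76.8667

x* = (-2.4667, 2.5333), lambda* = (29.8)


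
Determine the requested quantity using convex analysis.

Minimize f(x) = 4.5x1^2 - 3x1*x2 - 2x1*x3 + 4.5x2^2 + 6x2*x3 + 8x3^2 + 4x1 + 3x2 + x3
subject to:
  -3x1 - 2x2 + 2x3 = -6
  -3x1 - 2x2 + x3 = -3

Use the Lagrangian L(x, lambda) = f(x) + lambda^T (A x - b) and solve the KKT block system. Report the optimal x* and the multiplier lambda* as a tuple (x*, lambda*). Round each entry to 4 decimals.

Form the Lagrangian:
  L(x, lambda) = (1/2) x^T Q x + c^T x + lambda^T (A x - b)
Stationarity (grad_x L = 0): Q x + c + A^T lambda = 0.
Primal feasibility: A x = b.

This gives the KKT block system:
  [ Q   A^T ] [ x     ]   [-c ]
  [ A    0  ] [ lambda ] = [ b ]

Solving the linear system:
  x*      = (-0.8497, 1.2745, -3)
  lambda* = (38.1438, -38.634)
  f(x*)   = 55.1928

x* = (-0.8497, 1.2745, -3), lambda* = (38.1438, -38.634)


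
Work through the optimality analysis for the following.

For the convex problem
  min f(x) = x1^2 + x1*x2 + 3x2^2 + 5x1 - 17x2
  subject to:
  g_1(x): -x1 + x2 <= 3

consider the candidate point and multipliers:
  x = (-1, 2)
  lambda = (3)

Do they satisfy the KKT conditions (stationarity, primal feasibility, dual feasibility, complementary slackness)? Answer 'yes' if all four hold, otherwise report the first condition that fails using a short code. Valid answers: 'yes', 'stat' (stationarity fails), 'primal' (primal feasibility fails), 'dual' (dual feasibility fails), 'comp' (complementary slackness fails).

Gradient of f: grad f(x) = Q x + c = (5, -6)
Constraint values g_i(x) = a_i^T x - b_i:
  g_1((-1, 2)) = 0
Stationarity residual: grad f(x) + sum_i lambda_i a_i = (2, -3)
  -> stationarity FAILS
Primal feasibility (all g_i <= 0): OK
Dual feasibility (all lambda_i >= 0): OK
Complementary slackness (lambda_i * g_i(x) = 0 for all i): OK

Verdict: the first failing condition is stationarity -> stat.

stat


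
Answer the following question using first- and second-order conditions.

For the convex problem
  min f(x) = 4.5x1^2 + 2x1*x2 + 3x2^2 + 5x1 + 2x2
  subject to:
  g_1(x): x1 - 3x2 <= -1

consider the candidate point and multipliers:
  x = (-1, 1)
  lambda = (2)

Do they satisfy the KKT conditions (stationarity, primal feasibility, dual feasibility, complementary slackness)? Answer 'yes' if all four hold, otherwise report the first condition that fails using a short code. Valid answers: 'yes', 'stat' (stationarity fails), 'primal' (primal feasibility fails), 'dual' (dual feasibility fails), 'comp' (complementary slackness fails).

Gradient of f: grad f(x) = Q x + c = (-2, 6)
Constraint values g_i(x) = a_i^T x - b_i:
  g_1((-1, 1)) = -3
Stationarity residual: grad f(x) + sum_i lambda_i a_i = (0, 0)
  -> stationarity OK
Primal feasibility (all g_i <= 0): OK
Dual feasibility (all lambda_i >= 0): OK
Complementary slackness (lambda_i * g_i(x) = 0 for all i): FAILS

Verdict: the first failing condition is complementary_slackness -> comp.

comp


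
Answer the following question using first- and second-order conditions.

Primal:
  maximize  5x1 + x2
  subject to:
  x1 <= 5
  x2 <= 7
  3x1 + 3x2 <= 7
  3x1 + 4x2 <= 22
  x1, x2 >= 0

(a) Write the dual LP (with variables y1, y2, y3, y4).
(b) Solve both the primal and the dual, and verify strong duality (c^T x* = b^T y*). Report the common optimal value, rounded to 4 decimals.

The standard primal-dual pair for 'max c^T x s.t. A x <= b, x >= 0' is:
  Dual:  min b^T y  s.t.  A^T y >= c,  y >= 0.

So the dual LP is:
  minimize  5y1 + 7y2 + 7y3 + 22y4
  subject to:
    y1 + 3y3 + 3y4 >= 5
    y2 + 3y3 + 4y4 >= 1
    y1, y2, y3, y4 >= 0

Solving the primal: x* = (2.3333, 0).
  primal value c^T x* = 11.6667.
Solving the dual: y* = (0, 0, 1.6667, 0).
  dual value b^T y* = 11.6667.
Strong duality: c^T x* = b^T y*. Confirmed.

11.6667


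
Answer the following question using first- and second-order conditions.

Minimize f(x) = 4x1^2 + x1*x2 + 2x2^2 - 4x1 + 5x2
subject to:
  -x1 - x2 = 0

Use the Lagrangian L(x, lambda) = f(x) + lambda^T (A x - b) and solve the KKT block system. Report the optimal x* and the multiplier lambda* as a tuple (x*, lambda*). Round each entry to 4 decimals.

Form the Lagrangian:
  L(x, lambda) = (1/2) x^T Q x + c^T x + lambda^T (A x - b)
Stationarity (grad_x L = 0): Q x + c + A^T lambda = 0.
Primal feasibility: A x = b.

This gives the KKT block system:
  [ Q   A^T ] [ x     ]   [-c ]
  [ A    0  ] [ lambda ] = [ b ]

Solving the linear system:
  x*      = (0.9, -0.9)
  lambda* = (2.3)
  f(x*)   = -4.05

x* = (0.9, -0.9), lambda* = (2.3)


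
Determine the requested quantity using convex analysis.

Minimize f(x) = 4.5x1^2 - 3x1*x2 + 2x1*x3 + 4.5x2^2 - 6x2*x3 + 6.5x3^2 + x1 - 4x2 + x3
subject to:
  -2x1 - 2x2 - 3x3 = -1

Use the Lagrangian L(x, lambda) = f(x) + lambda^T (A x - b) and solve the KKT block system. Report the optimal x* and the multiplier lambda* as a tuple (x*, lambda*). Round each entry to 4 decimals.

Form the Lagrangian:
  L(x, lambda) = (1/2) x^T Q x + c^T x + lambda^T (A x - b)
Stationarity (grad_x L = 0): Q x + c + A^T lambda = 0.
Primal feasibility: A x = b.

This gives the KKT block system:
  [ Q   A^T ] [ x     ]   [-c ]
  [ A    0  ] [ lambda ] = [ b ]

Solving the linear system:
  x*      = (-0.0366, 0.4282, 0.0722)
  lambda* = (-0.2347)
  f(x*)   = -0.956

x* = (-0.0366, 0.4282, 0.0722), lambda* = (-0.2347)


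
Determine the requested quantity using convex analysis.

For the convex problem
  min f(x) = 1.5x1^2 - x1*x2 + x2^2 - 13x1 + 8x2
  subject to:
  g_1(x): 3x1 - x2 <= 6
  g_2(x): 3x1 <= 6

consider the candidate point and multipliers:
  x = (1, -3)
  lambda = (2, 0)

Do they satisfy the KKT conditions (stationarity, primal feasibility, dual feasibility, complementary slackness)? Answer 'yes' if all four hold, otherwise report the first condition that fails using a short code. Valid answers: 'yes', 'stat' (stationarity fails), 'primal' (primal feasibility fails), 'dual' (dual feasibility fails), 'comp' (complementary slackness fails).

Gradient of f: grad f(x) = Q x + c = (-7, 1)
Constraint values g_i(x) = a_i^T x - b_i:
  g_1((1, -3)) = 0
  g_2((1, -3)) = -3
Stationarity residual: grad f(x) + sum_i lambda_i a_i = (-1, -1)
  -> stationarity FAILS
Primal feasibility (all g_i <= 0): OK
Dual feasibility (all lambda_i >= 0): OK
Complementary slackness (lambda_i * g_i(x) = 0 for all i): OK

Verdict: the first failing condition is stationarity -> stat.

stat


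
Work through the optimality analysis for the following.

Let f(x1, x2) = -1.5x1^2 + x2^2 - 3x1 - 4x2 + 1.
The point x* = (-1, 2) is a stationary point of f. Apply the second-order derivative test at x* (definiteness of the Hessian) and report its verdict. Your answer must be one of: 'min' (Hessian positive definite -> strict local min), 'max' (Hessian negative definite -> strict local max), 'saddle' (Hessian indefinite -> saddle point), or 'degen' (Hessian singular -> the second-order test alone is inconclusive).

Compute the Hessian H = grad^2 f:
  H = [[-3, 0], [0, 2]]
Verify stationarity: grad f(x*) = H x* + g = (0, 0).
Eigenvalues of H: -3, 2.
Eigenvalues have mixed signs, so H is indefinite -> x* is a saddle point.

saddle


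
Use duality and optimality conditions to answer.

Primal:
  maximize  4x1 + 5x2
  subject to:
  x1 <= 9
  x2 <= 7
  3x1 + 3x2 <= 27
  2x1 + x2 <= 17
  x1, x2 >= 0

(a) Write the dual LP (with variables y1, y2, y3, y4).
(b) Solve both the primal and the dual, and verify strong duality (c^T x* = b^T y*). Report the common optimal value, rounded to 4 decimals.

The standard primal-dual pair for 'max c^T x s.t. A x <= b, x >= 0' is:
  Dual:  min b^T y  s.t.  A^T y >= c,  y >= 0.

So the dual LP is:
  minimize  9y1 + 7y2 + 27y3 + 17y4
  subject to:
    y1 + 3y3 + 2y4 >= 4
    y2 + 3y3 + y4 >= 5
    y1, y2, y3, y4 >= 0

Solving the primal: x* = (2, 7).
  primal value c^T x* = 43.
Solving the dual: y* = (0, 1, 1.3333, 0).
  dual value b^T y* = 43.
Strong duality: c^T x* = b^T y*. Confirmed.

43


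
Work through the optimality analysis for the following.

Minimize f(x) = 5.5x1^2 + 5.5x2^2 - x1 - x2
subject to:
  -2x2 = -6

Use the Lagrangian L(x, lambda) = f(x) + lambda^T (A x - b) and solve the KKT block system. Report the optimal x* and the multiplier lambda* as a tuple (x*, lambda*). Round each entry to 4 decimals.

Form the Lagrangian:
  L(x, lambda) = (1/2) x^T Q x + c^T x + lambda^T (A x - b)
Stationarity (grad_x L = 0): Q x + c + A^T lambda = 0.
Primal feasibility: A x = b.

This gives the KKT block system:
  [ Q   A^T ] [ x     ]   [-c ]
  [ A    0  ] [ lambda ] = [ b ]

Solving the linear system:
  x*      = (0.0909, 3)
  lambda* = (16)
  f(x*)   = 46.4545

x* = (0.0909, 3), lambda* = (16)


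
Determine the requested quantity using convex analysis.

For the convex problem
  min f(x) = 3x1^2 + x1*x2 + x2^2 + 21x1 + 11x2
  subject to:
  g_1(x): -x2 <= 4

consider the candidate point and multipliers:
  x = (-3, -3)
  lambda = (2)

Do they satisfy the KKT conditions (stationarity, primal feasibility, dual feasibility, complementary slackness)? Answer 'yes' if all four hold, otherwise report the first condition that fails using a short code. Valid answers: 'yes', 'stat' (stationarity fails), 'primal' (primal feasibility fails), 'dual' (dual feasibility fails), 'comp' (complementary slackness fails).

Gradient of f: grad f(x) = Q x + c = (0, 2)
Constraint values g_i(x) = a_i^T x - b_i:
  g_1((-3, -3)) = -1
Stationarity residual: grad f(x) + sum_i lambda_i a_i = (0, 0)
  -> stationarity OK
Primal feasibility (all g_i <= 0): OK
Dual feasibility (all lambda_i >= 0): OK
Complementary slackness (lambda_i * g_i(x) = 0 for all i): FAILS

Verdict: the first failing condition is complementary_slackness -> comp.

comp


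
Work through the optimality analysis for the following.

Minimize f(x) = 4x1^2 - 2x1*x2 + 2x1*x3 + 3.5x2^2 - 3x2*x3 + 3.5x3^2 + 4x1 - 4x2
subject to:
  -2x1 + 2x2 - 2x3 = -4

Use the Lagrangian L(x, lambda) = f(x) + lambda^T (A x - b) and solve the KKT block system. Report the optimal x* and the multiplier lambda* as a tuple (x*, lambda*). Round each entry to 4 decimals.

Form the Lagrangian:
  L(x, lambda) = (1/2) x^T Q x + c^T x + lambda^T (A x - b)
Stationarity (grad_x L = 0): Q x + c + A^T lambda = 0.
Primal feasibility: A x = b.

This gives the KKT block system:
  [ Q   A^T ] [ x     ]   [-c ]
  [ A    0  ] [ lambda ] = [ b ]

Solving the linear system:
  x*      = (0.4444, -0.2778, 1.2778)
  lambda* = (5.3333)
  f(x*)   = 12.1111

x* = (0.4444, -0.2778, 1.2778), lambda* = (5.3333)


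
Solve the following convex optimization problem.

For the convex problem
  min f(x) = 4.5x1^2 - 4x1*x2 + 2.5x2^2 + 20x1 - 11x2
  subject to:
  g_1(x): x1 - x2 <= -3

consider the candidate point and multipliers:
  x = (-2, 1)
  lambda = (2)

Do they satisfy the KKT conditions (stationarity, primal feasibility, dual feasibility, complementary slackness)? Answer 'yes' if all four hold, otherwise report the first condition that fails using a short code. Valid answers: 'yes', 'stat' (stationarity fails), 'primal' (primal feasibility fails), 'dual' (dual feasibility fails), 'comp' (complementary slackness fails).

Gradient of f: grad f(x) = Q x + c = (-2, 2)
Constraint values g_i(x) = a_i^T x - b_i:
  g_1((-2, 1)) = 0
Stationarity residual: grad f(x) + sum_i lambda_i a_i = (0, 0)
  -> stationarity OK
Primal feasibility (all g_i <= 0): OK
Dual feasibility (all lambda_i >= 0): OK
Complementary slackness (lambda_i * g_i(x) = 0 for all i): OK

Verdict: yes, KKT holds.

yes


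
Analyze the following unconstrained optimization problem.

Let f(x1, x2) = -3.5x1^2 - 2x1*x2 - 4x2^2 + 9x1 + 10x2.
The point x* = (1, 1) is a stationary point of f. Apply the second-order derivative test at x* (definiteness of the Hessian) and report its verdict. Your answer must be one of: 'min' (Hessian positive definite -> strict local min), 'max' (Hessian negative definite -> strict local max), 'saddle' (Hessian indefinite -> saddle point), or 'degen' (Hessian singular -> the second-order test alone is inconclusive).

Compute the Hessian H = grad^2 f:
  H = [[-7, -2], [-2, -8]]
Verify stationarity: grad f(x*) = H x* + g = (0, 0).
Eigenvalues of H: -9.5616, -5.4384.
Both eigenvalues < 0, so H is negative definite -> x* is a strict local max.

max


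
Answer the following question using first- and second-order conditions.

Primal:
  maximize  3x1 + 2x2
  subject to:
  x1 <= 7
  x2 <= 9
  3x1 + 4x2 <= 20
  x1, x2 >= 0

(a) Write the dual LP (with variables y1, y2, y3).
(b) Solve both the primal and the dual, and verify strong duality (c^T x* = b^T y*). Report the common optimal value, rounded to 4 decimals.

The standard primal-dual pair for 'max c^T x s.t. A x <= b, x >= 0' is:
  Dual:  min b^T y  s.t.  A^T y >= c,  y >= 0.

So the dual LP is:
  minimize  7y1 + 9y2 + 20y3
  subject to:
    y1 + 3y3 >= 3
    y2 + 4y3 >= 2
    y1, y2, y3 >= 0

Solving the primal: x* = (6.6667, 0).
  primal value c^T x* = 20.
Solving the dual: y* = (0, 0, 1).
  dual value b^T y* = 20.
Strong duality: c^T x* = b^T y*. Confirmed.

20


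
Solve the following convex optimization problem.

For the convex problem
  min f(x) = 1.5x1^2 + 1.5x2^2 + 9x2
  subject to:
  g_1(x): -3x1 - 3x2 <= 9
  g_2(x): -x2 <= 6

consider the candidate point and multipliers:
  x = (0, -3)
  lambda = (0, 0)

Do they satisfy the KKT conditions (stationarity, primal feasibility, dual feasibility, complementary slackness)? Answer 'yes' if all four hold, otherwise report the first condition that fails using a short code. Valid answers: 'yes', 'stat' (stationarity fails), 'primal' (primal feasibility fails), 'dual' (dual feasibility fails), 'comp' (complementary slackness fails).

Gradient of f: grad f(x) = Q x + c = (0, 0)
Constraint values g_i(x) = a_i^T x - b_i:
  g_1((0, -3)) = 0
  g_2((0, -3)) = -3
Stationarity residual: grad f(x) + sum_i lambda_i a_i = (0, 0)
  -> stationarity OK
Primal feasibility (all g_i <= 0): OK
Dual feasibility (all lambda_i >= 0): OK
Complementary slackness (lambda_i * g_i(x) = 0 for all i): OK

Verdict: yes, KKT holds.

yes


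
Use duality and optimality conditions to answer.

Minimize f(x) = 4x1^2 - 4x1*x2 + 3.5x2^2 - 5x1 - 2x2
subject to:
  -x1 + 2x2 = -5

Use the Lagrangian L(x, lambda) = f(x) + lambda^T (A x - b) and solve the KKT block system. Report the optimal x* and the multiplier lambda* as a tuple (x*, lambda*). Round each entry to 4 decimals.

Form the Lagrangian:
  L(x, lambda) = (1/2) x^T Q x + c^T x + lambda^T (A x - b)
Stationarity (grad_x L = 0): Q x + c + A^T lambda = 0.
Primal feasibility: A x = b.

This gives the KKT block system:
  [ Q   A^T ] [ x     ]   [-c ]
  [ A    0  ] [ lambda ] = [ b ]

Solving the linear system:
  x*      = (0.8261, -2.087)
  lambda* = (9.9565)
  f(x*)   = 24.913

x* = (0.8261, -2.087), lambda* = (9.9565)


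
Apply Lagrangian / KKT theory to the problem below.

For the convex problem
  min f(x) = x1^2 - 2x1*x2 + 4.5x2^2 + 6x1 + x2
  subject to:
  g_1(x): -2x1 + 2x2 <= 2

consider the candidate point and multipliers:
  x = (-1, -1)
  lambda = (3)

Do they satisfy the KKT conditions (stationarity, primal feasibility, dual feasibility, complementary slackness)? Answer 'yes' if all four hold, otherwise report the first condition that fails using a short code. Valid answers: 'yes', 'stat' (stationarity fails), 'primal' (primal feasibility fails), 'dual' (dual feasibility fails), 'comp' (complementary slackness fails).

Gradient of f: grad f(x) = Q x + c = (6, -6)
Constraint values g_i(x) = a_i^T x - b_i:
  g_1((-1, -1)) = -2
Stationarity residual: grad f(x) + sum_i lambda_i a_i = (0, 0)
  -> stationarity OK
Primal feasibility (all g_i <= 0): OK
Dual feasibility (all lambda_i >= 0): OK
Complementary slackness (lambda_i * g_i(x) = 0 for all i): FAILS

Verdict: the first failing condition is complementary_slackness -> comp.

comp


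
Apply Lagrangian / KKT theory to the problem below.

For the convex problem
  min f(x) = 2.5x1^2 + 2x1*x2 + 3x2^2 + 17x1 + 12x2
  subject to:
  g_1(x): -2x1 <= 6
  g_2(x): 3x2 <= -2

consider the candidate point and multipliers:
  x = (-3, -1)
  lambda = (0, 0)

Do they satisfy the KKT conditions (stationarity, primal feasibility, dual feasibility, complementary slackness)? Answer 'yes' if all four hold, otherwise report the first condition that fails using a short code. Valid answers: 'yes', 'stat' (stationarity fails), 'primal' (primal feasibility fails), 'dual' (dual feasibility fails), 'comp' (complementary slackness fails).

Gradient of f: grad f(x) = Q x + c = (0, 0)
Constraint values g_i(x) = a_i^T x - b_i:
  g_1((-3, -1)) = 0
  g_2((-3, -1)) = -1
Stationarity residual: grad f(x) + sum_i lambda_i a_i = (0, 0)
  -> stationarity OK
Primal feasibility (all g_i <= 0): OK
Dual feasibility (all lambda_i >= 0): OK
Complementary slackness (lambda_i * g_i(x) = 0 for all i): OK

Verdict: yes, KKT holds.

yes


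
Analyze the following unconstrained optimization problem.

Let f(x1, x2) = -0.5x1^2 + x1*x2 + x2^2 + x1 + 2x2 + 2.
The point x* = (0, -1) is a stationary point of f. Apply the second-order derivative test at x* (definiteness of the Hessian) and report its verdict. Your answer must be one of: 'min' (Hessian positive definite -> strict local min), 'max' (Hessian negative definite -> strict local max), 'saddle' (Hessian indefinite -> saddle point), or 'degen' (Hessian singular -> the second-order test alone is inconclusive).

Compute the Hessian H = grad^2 f:
  H = [[-1, 1], [1, 2]]
Verify stationarity: grad f(x*) = H x* + g = (0, 0).
Eigenvalues of H: -1.3028, 2.3028.
Eigenvalues have mixed signs, so H is indefinite -> x* is a saddle point.

saddle


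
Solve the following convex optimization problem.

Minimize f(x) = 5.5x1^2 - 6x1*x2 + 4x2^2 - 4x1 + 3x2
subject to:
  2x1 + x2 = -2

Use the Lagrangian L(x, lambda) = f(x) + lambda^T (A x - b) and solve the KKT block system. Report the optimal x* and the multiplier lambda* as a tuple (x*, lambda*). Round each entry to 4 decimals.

Form the Lagrangian:
  L(x, lambda) = (1/2) x^T Q x + c^T x + lambda^T (A x - b)
Stationarity (grad_x L = 0): Q x + c + A^T lambda = 0.
Primal feasibility: A x = b.

This gives the KKT block system:
  [ Q   A^T ] [ x     ]   [-c ]
  [ A    0  ] [ lambda ] = [ b ]

Solving the linear system:
  x*      = (-0.5075, -0.9851)
  lambda* = (1.8358)
  f(x*)   = 1.3731

x* = (-0.5075, -0.9851), lambda* = (1.8358)


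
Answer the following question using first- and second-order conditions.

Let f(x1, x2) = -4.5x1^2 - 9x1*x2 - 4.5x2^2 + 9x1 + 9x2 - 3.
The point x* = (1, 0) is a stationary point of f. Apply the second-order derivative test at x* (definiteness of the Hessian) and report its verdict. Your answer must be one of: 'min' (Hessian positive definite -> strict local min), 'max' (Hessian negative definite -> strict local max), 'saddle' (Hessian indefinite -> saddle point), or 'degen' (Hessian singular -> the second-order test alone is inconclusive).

Compute the Hessian H = grad^2 f:
  H = [[-9, -9], [-9, -9]]
Verify stationarity: grad f(x*) = H x* + g = (0, 0).
Eigenvalues of H: -18, 0.
H has a zero eigenvalue (singular; negative semidefinite but not definite), so H is neither positive definite, negative definite, nor indefinite. The second-order test alone is inconclusive -> degen.
(Indeed, f is constant along the null direction of H through x*, so x* is not a strict local extremum.)

degen


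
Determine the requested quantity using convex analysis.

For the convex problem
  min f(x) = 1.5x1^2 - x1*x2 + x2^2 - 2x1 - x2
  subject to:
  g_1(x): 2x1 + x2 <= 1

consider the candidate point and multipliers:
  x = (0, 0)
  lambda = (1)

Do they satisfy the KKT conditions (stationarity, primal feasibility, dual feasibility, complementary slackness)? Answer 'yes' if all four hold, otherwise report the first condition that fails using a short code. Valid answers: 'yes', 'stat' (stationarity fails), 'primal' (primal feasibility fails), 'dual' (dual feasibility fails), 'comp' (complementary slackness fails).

Gradient of f: grad f(x) = Q x + c = (-2, -1)
Constraint values g_i(x) = a_i^T x - b_i:
  g_1((0, 0)) = -1
Stationarity residual: grad f(x) + sum_i lambda_i a_i = (0, 0)
  -> stationarity OK
Primal feasibility (all g_i <= 0): OK
Dual feasibility (all lambda_i >= 0): OK
Complementary slackness (lambda_i * g_i(x) = 0 for all i): FAILS

Verdict: the first failing condition is complementary_slackness -> comp.

comp


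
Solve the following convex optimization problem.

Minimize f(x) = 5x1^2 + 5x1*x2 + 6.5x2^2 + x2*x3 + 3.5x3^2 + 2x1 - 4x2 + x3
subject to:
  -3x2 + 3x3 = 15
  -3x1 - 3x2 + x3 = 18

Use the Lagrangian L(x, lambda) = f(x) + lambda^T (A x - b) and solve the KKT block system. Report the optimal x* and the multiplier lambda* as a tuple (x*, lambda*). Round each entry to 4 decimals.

Form the Lagrangian:
  L(x, lambda) = (1/2) x^T Q x + c^T x + lambda^T (A x - b)
Stationarity (grad_x L = 0): Q x + c + A^T lambda = 0.
Primal feasibility: A x = b.

This gives the KKT block system:
  [ Q   A^T ] [ x     ]   [-c ]
  [ A    0  ] [ lambda ] = [ b ]

Solving the linear system:
  x*      = (-2.8876, -2.1685, 2.8315)
  lambda* = (-2.0262, -12.573)
  f(x*)   = 131.2191

x* = (-2.8876, -2.1685, 2.8315), lambda* = (-2.0262, -12.573)


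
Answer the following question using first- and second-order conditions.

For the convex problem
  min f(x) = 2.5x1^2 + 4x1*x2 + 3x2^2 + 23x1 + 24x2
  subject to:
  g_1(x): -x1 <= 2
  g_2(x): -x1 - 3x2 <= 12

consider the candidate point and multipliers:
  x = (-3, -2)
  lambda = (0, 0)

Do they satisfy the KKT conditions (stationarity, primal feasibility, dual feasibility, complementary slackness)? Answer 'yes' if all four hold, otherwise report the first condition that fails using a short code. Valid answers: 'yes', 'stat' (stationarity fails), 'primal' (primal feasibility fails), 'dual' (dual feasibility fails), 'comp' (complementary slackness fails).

Gradient of f: grad f(x) = Q x + c = (0, 0)
Constraint values g_i(x) = a_i^T x - b_i:
  g_1((-3, -2)) = 1
  g_2((-3, -2)) = -3
Stationarity residual: grad f(x) + sum_i lambda_i a_i = (0, 0)
  -> stationarity OK
Primal feasibility (all g_i <= 0): FAILS
Dual feasibility (all lambda_i >= 0): OK
Complementary slackness (lambda_i * g_i(x) = 0 for all i): OK

Verdict: the first failing condition is primal_feasibility -> primal.

primal
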